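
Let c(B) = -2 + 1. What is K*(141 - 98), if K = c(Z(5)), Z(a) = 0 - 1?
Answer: -43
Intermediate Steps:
Z(a) = -1
c(B) = -1
K = -1
K*(141 - 98) = -(141 - 98) = -1*43 = -43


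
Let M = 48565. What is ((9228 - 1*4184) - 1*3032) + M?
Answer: 50577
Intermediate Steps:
((9228 - 1*4184) - 1*3032) + M = ((9228 - 1*4184) - 1*3032) + 48565 = ((9228 - 4184) - 3032) + 48565 = (5044 - 3032) + 48565 = 2012 + 48565 = 50577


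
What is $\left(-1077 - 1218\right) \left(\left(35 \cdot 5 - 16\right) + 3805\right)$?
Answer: $-9097380$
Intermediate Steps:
$\left(-1077 - 1218\right) \left(\left(35 \cdot 5 - 16\right) + 3805\right) = - 2295 \left(\left(175 - 16\right) + 3805\right) = - 2295 \left(159 + 3805\right) = \left(-2295\right) 3964 = -9097380$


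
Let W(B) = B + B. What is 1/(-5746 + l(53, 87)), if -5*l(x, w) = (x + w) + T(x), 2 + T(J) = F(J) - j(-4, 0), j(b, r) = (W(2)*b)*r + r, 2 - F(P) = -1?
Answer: -5/28871 ≈ -0.00017318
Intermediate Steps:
F(P) = 3 (F(P) = 2 - 1*(-1) = 2 + 1 = 3)
W(B) = 2*B
j(b, r) = r + 4*b*r (j(b, r) = ((2*2)*b)*r + r = (4*b)*r + r = 4*b*r + r = r + 4*b*r)
T(J) = 1 (T(J) = -2 + (3 - 0*(1 + 4*(-4))) = -2 + (3 - 0*(1 - 16)) = -2 + (3 - 0*(-15)) = -2 + (3 - 1*0) = -2 + (3 + 0) = -2 + 3 = 1)
l(x, w) = -1/5 - w/5 - x/5 (l(x, w) = -((x + w) + 1)/5 = -((w + x) + 1)/5 = -(1 + w + x)/5 = -1/5 - w/5 - x/5)
1/(-5746 + l(53, 87)) = 1/(-5746 + (-1/5 - 1/5*87 - 1/5*53)) = 1/(-5746 + (-1/5 - 87/5 - 53/5)) = 1/(-5746 - 141/5) = 1/(-28871/5) = -5/28871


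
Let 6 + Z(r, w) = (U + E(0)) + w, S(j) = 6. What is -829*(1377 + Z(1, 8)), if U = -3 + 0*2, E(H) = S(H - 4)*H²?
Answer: -1140704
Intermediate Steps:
E(H) = 6*H²
U = -3 (U = -3 + 0 = -3)
Z(r, w) = -9 + w (Z(r, w) = -6 + ((-3 + 6*0²) + w) = -6 + ((-3 + 6*0) + w) = -6 + ((-3 + 0) + w) = -6 + (-3 + w) = -9 + w)
-829*(1377 + Z(1, 8)) = -829*(1377 + (-9 + 8)) = -829*(1377 - 1) = -829*1376 = -1140704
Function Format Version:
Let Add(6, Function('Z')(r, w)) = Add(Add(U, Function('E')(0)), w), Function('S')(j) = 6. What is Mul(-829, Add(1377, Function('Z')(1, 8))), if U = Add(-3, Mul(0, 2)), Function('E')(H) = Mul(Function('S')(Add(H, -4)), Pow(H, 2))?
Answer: -1140704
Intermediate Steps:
Function('E')(H) = Mul(6, Pow(H, 2))
U = -3 (U = Add(-3, 0) = -3)
Function('Z')(r, w) = Add(-9, w) (Function('Z')(r, w) = Add(-6, Add(Add(-3, Mul(6, Pow(0, 2))), w)) = Add(-6, Add(Add(-3, Mul(6, 0)), w)) = Add(-6, Add(Add(-3, 0), w)) = Add(-6, Add(-3, w)) = Add(-9, w))
Mul(-829, Add(1377, Function('Z')(1, 8))) = Mul(-829, Add(1377, Add(-9, 8))) = Mul(-829, Add(1377, -1)) = Mul(-829, 1376) = -1140704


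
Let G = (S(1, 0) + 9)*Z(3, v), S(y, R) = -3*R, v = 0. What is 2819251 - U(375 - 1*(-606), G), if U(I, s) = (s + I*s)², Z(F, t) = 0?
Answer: 2819251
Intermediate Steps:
G = 0 (G = (-3*0 + 9)*0 = (0 + 9)*0 = 9*0 = 0)
2819251 - U(375 - 1*(-606), G) = 2819251 - 0²*(1 + (375 - 1*(-606)))² = 2819251 - 0*(1 + (375 + 606))² = 2819251 - 0*(1 + 981)² = 2819251 - 0*982² = 2819251 - 0*964324 = 2819251 - 1*0 = 2819251 + 0 = 2819251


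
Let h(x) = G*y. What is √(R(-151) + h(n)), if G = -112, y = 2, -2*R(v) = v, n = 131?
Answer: 3*I*√66/2 ≈ 12.186*I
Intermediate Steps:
R(v) = -v/2
h(x) = -224 (h(x) = -112*2 = -224)
√(R(-151) + h(n)) = √(-½*(-151) - 224) = √(151/2 - 224) = √(-297/2) = 3*I*√66/2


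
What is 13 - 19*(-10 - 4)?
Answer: 279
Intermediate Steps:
13 - 19*(-10 - 4) = 13 - 19*(-14) = 13 + 266 = 279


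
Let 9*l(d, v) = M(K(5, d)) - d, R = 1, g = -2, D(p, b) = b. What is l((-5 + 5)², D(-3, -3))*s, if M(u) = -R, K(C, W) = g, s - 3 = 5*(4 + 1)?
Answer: -28/9 ≈ -3.1111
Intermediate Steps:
s = 28 (s = 3 + 5*(4 + 1) = 3 + 5*5 = 3 + 25 = 28)
K(C, W) = -2
M(u) = -1 (M(u) = -1*1 = -1)
l(d, v) = -⅑ - d/9 (l(d, v) = (-1 - d)/9 = -⅑ - d/9)
l((-5 + 5)², D(-3, -3))*s = (-⅑ - (-5 + 5)²/9)*28 = (-⅑ - ⅑*0²)*28 = (-⅑ - ⅑*0)*28 = (-⅑ + 0)*28 = -⅑*28 = -28/9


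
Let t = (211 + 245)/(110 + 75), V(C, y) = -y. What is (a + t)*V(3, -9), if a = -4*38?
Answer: -248976/185 ≈ -1345.8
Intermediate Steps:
t = 456/185 ≈ 2.4649
a = -152
(a + t)*V(3, -9) = (-152 + 456/185)*(-1*(-9)) = -27664/185*9 = -248976/185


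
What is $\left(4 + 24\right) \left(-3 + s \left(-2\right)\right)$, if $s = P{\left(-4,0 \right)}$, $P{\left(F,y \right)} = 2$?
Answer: $-196$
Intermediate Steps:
$s = 2$
$\left(4 + 24\right) \left(-3 + s \left(-2\right)\right) = \left(4 + 24\right) \left(-3 + 2 \left(-2\right)\right) = 28 \left(-3 - 4\right) = 28 \left(-7\right) = -196$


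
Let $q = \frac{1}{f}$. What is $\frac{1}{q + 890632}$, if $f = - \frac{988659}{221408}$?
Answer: $\frac{988659}{880531121080} \approx 1.1228 \cdot 10^{-6}$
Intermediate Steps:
$f = - \frac{988659}{221408}$ ($f = \left(-988659\right) \frac{1}{221408} = - \frac{988659}{221408} \approx -4.4653$)
$q = - \frac{221408}{988659}$ ($q = \frac{1}{- \frac{988659}{221408}} = - \frac{221408}{988659} \approx -0.22395$)
$\frac{1}{q + 890632} = \frac{1}{- \frac{221408}{988659} + 890632} = \frac{1}{\frac{880531121080}{988659}} = \frac{988659}{880531121080}$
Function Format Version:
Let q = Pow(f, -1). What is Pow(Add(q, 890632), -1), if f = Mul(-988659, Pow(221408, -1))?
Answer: Rational(988659, 880531121080) ≈ 1.1228e-6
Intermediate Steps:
f = Rational(-988659, 221408) (f = Mul(-988659, Rational(1, 221408)) = Rational(-988659, 221408) ≈ -4.4653)
q = Rational(-221408, 988659) (q = Pow(Rational(-988659, 221408), -1) = Rational(-221408, 988659) ≈ -0.22395)
Pow(Add(q, 890632), -1) = Pow(Add(Rational(-221408, 988659), 890632), -1) = Pow(Rational(880531121080, 988659), -1) = Rational(988659, 880531121080)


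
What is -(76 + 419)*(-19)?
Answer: 9405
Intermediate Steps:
-(76 + 419)*(-19) = -495*(-19) = -1*(-9405) = 9405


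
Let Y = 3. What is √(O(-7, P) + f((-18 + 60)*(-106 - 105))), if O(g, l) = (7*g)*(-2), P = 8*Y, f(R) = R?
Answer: 2*I*√2191 ≈ 93.616*I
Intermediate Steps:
P = 24 (P = 8*3 = 24)
O(g, l) = -14*g
√(O(-7, P) + f((-18 + 60)*(-106 - 105))) = √(-14*(-7) + (-18 + 60)*(-106 - 105)) = √(98 + 42*(-211)) = √(98 - 8862) = √(-8764) = 2*I*√2191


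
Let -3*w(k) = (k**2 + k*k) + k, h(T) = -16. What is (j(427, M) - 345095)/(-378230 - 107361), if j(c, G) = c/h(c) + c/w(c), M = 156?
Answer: 1573754911/2214294960 ≈ 0.71072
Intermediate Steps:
w(k) = -2*k**2/3 - k/3 (w(k) = -((k**2 + k*k) + k)/3 = -((k**2 + k**2) + k)/3 = -(2*k**2 + k)/3 = -(k + 2*k**2)/3 = -2*k**2/3 - k/3)
j(c, G) = -3/(1 + 2*c) - c/16 (j(c, G) = c/(-16) + c/((-c*(1 + 2*c)/3)) = c*(-1/16) + c*(-3/(c*(1 + 2*c))) = -c/16 - 3/(1 + 2*c) = -3/(1 + 2*c) - c/16)
(j(427, M) - 345095)/(-378230 - 107361) = ((-48 - 1*427*(1 + 2*427))/(16*(1 + 2*427)) - 345095)/(-378230 - 107361) = ((-48 - 1*427*(1 + 854))/(16*(1 + 854)) - 345095)/(-485591) = ((1/16)*(-48 - 1*427*855)/855 - 345095)*(-1/485591) = ((1/16)*(1/855)*(-48 - 365085) - 345095)*(-1/485591) = ((1/16)*(1/855)*(-365133) - 345095)*(-1/485591) = (-121711/4560 - 345095)*(-1/485591) = -1573754911/4560*(-1/485591) = 1573754911/2214294960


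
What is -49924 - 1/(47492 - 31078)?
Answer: -819452537/16414 ≈ -49924.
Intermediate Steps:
-49924 - 1/(47492 - 31078) = -49924 - 1/16414 = -819452537/16414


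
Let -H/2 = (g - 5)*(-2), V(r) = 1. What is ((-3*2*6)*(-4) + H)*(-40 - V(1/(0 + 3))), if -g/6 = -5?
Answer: -10004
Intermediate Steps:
g = 30 (g = -6*(-5) = 30)
H = 100 (H = -2*(30 - 5)*(-2) = -50*(-2) = -2*(-50) = 100)
((-3*2*6)*(-4) + H)*(-40 - V(1/(0 + 3))) = ((-3*2*6)*(-4) + 100)*(-40 - 1*1) = (-6*6*(-4) + 100)*(-40 - 1) = (-36*(-4) + 100)*(-41) = (144 + 100)*(-41) = 244*(-41) = -10004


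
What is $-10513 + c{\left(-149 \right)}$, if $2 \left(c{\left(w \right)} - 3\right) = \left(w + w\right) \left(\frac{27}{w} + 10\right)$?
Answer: $-11973$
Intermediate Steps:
$c{\left(w \right)} = 3 + w \left(10 + \frac{27}{w}\right)$ ($c{\left(w \right)} = 3 + \frac{\left(w + w\right) \left(\frac{27}{w} + 10\right)}{2} = 3 + \frac{2 w \left(10 + \frac{27}{w}\right)}{2} = 3 + w \left(10 + \frac{27}{w}\right)$)
$-10513 + c{\left(-149 \right)} = -10513 + \left(30 + 10 \left(-149\right)\right) = -10513 + \left(30 - 1490\right) = -10513 - 1460 = -11973$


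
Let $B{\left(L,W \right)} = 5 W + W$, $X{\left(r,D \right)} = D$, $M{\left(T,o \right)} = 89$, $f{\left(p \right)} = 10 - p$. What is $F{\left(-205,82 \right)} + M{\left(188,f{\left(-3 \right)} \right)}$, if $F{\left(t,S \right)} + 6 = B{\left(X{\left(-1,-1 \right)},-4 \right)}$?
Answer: $59$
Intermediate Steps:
$B{\left(L,W \right)} = 6 W$
$F{\left(t,S \right)} = -30$ ($F{\left(t,S \right)} = -6 + 6 \left(-4\right) = -6 - 24 = -30$)
$F{\left(-205,82 \right)} + M{\left(188,f{\left(-3 \right)} \right)} = -30 + 89 = 59$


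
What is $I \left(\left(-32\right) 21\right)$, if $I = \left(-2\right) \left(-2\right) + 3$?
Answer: $-4704$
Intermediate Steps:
$I = 7$ ($I = 4 + 3 = 7$)
$I \left(\left(-32\right) 21\right) = 7 \left(\left(-32\right) 21\right) = 7 \left(-672\right) = -4704$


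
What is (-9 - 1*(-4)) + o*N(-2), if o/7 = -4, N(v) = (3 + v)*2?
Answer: -61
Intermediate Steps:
N(v) = 6 + 2*v
o = -28 (o = 7*(-4) = -28)
(-9 - 1*(-4)) + o*N(-2) = (-9 - 1*(-4)) - 28*(6 + 2*(-2)) = (-9 + 4) - 28*(6 - 4) = -5 - 28*2 = -5 - 56 = -61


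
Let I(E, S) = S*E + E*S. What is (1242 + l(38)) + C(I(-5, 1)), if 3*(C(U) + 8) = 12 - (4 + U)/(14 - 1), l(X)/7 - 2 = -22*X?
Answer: -59798/13 ≈ -4599.8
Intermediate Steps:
I(E, S) = 2*E*S (I(E, S) = E*S + E*S = 2*E*S)
l(X) = 14 - 154*X (l(X) = 14 + 7*(-22*X) = 14 - 154*X)
C(U) = -160/39 - U/39 (C(U) = -8 + (12 - (4 + U)/(14 - 1))/3 = -8 + (12 - (4 + U)/13)/3 = -8 + (12 - (4/13 + U/13))/3 = -8 + (12 + (-4/13 - U/13))/3 = -8 + (152/13 - U/13)/3 = -8 + (152/39 - U/39) = -160/39 - U/39)
(1242 + l(38)) + C(I(-5, 1)) = (1242 + (14 - 154*38)) + (-160/39 - 2*(-5)/39) = (1242 + (14 - 5852)) + (-160/39 - 1/39*(-10)) = (1242 - 5838) + (-160/39 + 10/39) = -4596 - 50/13 = -59798/13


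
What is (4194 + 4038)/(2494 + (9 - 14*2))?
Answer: 2744/825 ≈ 3.3261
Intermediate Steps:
(4194 + 4038)/(2494 + (9 - 14*2)) = 8232/(2494 + (9 - 28)) = 8232/(2494 - 19) = 8232/2475 = 8232*(1/2475) = 2744/825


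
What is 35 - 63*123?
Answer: -7714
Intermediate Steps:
35 - 63*123 = 35 - 7749 = -7714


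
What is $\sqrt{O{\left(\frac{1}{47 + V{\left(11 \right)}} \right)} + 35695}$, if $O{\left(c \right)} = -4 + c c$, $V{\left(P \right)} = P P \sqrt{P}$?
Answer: $\sqrt{35691 + \frac{1}{\left(47 + 121 \sqrt{11}\right)^{2}}} \approx 188.92$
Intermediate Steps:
$V{\left(P \right)} = P^{\frac{5}{2}}$ ($V{\left(P \right)} = P^{2} \sqrt{P} = P^{\frac{5}{2}}$)
$O{\left(c \right)} = -4 + c^{2}$
$\sqrt{O{\left(\frac{1}{47 + V{\left(11 \right)}} \right)} + 35695} = \sqrt{\left(-4 + \left(\frac{1}{47 + 11^{\frac{5}{2}}}\right)^{2}\right) + 35695} = \sqrt{\left(-4 + \left(\frac{1}{47 + 121 \sqrt{11}}\right)^{2}\right) + 35695} = \sqrt{\left(-4 + \frac{1}{\left(47 + 121 \sqrt{11}\right)^{2}}\right) + 35695} = \sqrt{35691 + \frac{1}{\left(47 + 121 \sqrt{11}\right)^{2}}}$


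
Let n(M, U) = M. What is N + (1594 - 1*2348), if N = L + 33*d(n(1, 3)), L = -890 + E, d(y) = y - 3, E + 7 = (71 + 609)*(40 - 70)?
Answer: -22117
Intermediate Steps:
E = -20407 (E = -7 + (71 + 609)*(40 - 70) = -7 + 680*(-30) = -7 - 20400 = -20407)
d(y) = -3 + y
L = -21297 (L = -890 - 20407 = -21297)
N = -21363 (N = -21297 + 33*(-3 + 1) = -21297 + 33*(-2) = -21297 - 66 = -21363)
N + (1594 - 1*2348) = -21363 + (1594 - 1*2348) = -21363 + (1594 - 2348) = -21363 - 754 = -22117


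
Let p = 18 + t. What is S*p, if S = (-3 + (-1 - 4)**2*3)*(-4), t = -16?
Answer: -576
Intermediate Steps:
S = -288 (S = (-3 + (-5)**2*3)*(-4) = (-3 + 25*3)*(-4) = (-3 + 75)*(-4) = 72*(-4) = -288)
p = 2 (p = 18 - 16 = 2)
S*p = -288*2 = -576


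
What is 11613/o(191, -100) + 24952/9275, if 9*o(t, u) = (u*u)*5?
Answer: 88679807/18550000 ≈ 4.7806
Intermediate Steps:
o(t, u) = 5*u²/9 (o(t, u) = ((u*u)*5)/9 = (u²*5)/9 = (5*u²)/9 = 5*u²/9)
11613/o(191, -100) + 24952/9275 = 11613/(((5/9)*(-100)²)) + 24952/9275 = 11613/(((5/9)*10000)) + 24952*(1/9275) = 11613/(50000/9) + 24952/9275 = 11613*(9/50000) + 24952/9275 = 104517/50000 + 24952/9275 = 88679807/18550000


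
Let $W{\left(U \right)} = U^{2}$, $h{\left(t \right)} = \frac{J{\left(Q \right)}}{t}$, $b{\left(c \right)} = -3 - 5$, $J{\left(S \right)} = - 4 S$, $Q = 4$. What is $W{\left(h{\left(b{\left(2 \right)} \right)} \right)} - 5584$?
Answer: $-5580$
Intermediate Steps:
$b{\left(c \right)} = -8$
$h{\left(t \right)} = - \frac{16}{t}$ ($h{\left(t \right)} = \frac{\left(-4\right) 4}{t} = - \frac{16}{t}$)
$W{\left(h{\left(b{\left(2 \right)} \right)} \right)} - 5584 = \left(- \frac{16}{-8}\right)^{2} - 5584 = \left(\left(-16\right) \left(- \frac{1}{8}\right)\right)^{2} - 5584 = 2^{2} - 5584 = 4 - 5584 = -5580$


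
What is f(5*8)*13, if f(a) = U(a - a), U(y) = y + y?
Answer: 0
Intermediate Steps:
U(y) = 2*y
f(a) = 0 (f(a) = 2*(a - a) = 2*0 = 0)
f(5*8)*13 = 0*13 = 0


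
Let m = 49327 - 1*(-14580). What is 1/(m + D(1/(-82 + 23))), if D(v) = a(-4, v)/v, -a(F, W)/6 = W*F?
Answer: 1/63931 ≈ 1.5642e-5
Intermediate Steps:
m = 63907 (m = 49327 + 14580 = 63907)
a(F, W) = -6*F*W (a(F, W) = -6*W*F = -6*F*W)
D(v) = 24 (D(v) = (-6*(-4)*v)/v = (24*v)/v = 24)
1/(m + D(1/(-82 + 23))) = 1/(63907 + 24) = 1/63931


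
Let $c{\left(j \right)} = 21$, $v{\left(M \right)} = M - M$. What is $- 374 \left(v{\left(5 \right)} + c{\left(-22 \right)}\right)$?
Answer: $-7854$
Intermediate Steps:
$v{\left(M \right)} = 0$
$- 374 \left(v{\left(5 \right)} + c{\left(-22 \right)}\right) = - 374 \left(0 + 21\right) = \left(-374\right) 21 = -7854$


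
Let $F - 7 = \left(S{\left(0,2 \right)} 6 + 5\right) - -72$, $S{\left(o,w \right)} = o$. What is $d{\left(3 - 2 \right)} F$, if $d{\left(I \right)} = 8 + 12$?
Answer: $1680$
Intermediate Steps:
$d{\left(I \right)} = 20$
$F = 84$ ($F = 7 + \left(\left(0 \cdot 6 + 5\right) - -72\right) = 7 + \left(\left(0 + 5\right) + 72\right) = 7 + \left(5 + 72\right) = 7 + 77 = 84$)
$d{\left(3 - 2 \right)} F = 20 \cdot 84 = 1680$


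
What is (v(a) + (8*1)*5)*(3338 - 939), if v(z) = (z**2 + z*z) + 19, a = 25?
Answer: 3140291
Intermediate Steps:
v(z) = 19 + 2*z**2 (v(z) = (z**2 + z**2) + 19 = 2*z**2 + 19 = 19 + 2*z**2)
(v(a) + (8*1)*5)*(3338 - 939) = ((19 + 2*25**2) + (8*1)*5)*(3338 - 939) = ((19 + 2*625) + 8*5)*2399 = ((19 + 1250) + 40)*2399 = (1269 + 40)*2399 = 1309*2399 = 3140291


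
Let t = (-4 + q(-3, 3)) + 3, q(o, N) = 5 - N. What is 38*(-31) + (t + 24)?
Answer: -1153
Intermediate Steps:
t = 1 (t = (-4 + (5 - 1*3)) + 3 = (-4 + (5 - 3)) + 3 = (-4 + 2) + 3 = -2 + 3 = 1)
38*(-31) + (t + 24) = 38*(-31) + (1 + 24) = -1178 + 25 = -1153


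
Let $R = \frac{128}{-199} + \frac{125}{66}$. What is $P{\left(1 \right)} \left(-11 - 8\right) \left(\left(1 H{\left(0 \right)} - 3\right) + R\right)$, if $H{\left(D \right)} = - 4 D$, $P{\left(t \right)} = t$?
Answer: $\frac{436525}{13134} \approx 33.236$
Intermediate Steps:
$R = \frac{16427}{13134}$ ($R = 128 \left(- \frac{1}{199}\right) + 125 \cdot \frac{1}{66} = - \frac{128}{199} + \frac{125}{66} = \frac{16427}{13134} \approx 1.2507$)
$P{\left(1 \right)} \left(-11 - 8\right) \left(\left(1 H{\left(0 \right)} - 3\right) + R\right) = 1 \left(-11 - 8\right) \left(\left(1 \left(\left(-4\right) 0\right) - 3\right) + \frac{16427}{13134}\right) = 1 \left(-19\right) \left(\left(1 \cdot 0 - 3\right) + \frac{16427}{13134}\right) = - 19 \left(\left(0 - 3\right) + \frac{16427}{13134}\right) = - 19 \left(-3 + \frac{16427}{13134}\right) = \left(-19\right) \left(- \frac{22975}{13134}\right) = \frac{436525}{13134}$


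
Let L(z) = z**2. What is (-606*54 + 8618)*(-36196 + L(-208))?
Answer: -170381208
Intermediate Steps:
(-606*54 + 8618)*(-36196 + L(-208)) = (-606*54 + 8618)*(-36196 + (-208)**2) = (-32724 + 8618)*(-36196 + 43264) = -24106*7068 = -170381208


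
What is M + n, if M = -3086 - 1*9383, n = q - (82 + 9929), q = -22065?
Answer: -44545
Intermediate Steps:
n = -32076 (n = -22065 - (82 + 9929) = -22065 - 1*10011 = -22065 - 10011 = -32076)
M = -12469 (M = -3086 - 9383 = -12469)
M + n = -12469 - 32076 = -44545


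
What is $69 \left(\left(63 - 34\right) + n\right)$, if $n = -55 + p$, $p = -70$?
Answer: $-6624$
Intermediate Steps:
$n = -125$ ($n = -55 - 70 = -125$)
$69 \left(\left(63 - 34\right) + n\right) = 69 \left(\left(63 - 34\right) - 125\right) = 69 \left(29 - 125\right) = 69 \left(-96\right) = -6624$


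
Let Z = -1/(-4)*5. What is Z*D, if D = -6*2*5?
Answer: -75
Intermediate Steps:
D = -60 (D = -12*5 = -60)
Z = 5/4 (Z = -1*(-¼)*5 = (¼)*5 = 5/4 ≈ 1.2500)
Z*D = (5/4)*(-60) = -75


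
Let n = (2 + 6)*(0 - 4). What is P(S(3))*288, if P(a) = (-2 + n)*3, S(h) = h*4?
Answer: -29376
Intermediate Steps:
S(h) = 4*h
n = -32 (n = 8*(-4) = -32)
P(a) = -102 (P(a) = (-2 - 32)*3 = -34*3 = -102)
P(S(3))*288 = -102*288 = -29376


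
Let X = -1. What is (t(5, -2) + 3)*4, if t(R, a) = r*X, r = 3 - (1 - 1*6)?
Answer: -20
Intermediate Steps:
r = 8 (r = 3 - (1 - 6) = 3 - 1*(-5) = 3 + 5 = 8)
t(R, a) = -8 (t(R, a) = 8*(-1) = -8)
(t(5, -2) + 3)*4 = (-8 + 3)*4 = -5*4 = -20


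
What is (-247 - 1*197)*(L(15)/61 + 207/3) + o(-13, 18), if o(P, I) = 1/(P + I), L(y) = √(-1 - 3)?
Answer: -153179/5 - 888*I/61 ≈ -30636.0 - 14.557*I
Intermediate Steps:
L(y) = 2*I (L(y) = √(-4) = 2*I)
o(P, I) = 1/(I + P)
(-247 - 1*197)*(L(15)/61 + 207/3) + o(-13, 18) = (-247 - 1*197)*((2*I)/61 + 207/3) + 1/(18 - 13) = (-247 - 197)*((2*I)*(1/61) + 207*(⅓)) + 1/5 = -444*(2*I/61 + 69) + ⅕ = -444*(69 + 2*I/61) + ⅕ = (-30636 - 888*I/61) + ⅕ = -153179/5 - 888*I/61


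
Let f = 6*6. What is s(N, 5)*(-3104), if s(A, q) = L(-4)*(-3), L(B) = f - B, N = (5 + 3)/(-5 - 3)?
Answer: 372480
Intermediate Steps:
f = 36
N = -1 (N = 8/(-8) = 8*(-⅛) = -1)
L(B) = 36 - B
s(A, q) = -120 (s(A, q) = (36 - 1*(-4))*(-3) = (36 + 4)*(-3) = 40*(-3) = -120)
s(N, 5)*(-3104) = -120*(-3104) = 372480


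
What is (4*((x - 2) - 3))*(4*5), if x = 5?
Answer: 0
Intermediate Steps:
(4*((x - 2) - 3))*(4*5) = (4*((5 - 2) - 3))*(4*5) = (4*(3 - 3))*20 = (4*0)*20 = 0*20 = 0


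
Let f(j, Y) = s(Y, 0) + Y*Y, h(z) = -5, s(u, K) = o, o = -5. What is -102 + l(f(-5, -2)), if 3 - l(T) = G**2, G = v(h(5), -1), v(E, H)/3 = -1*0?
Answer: -99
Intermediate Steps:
s(u, K) = -5
v(E, H) = 0 (v(E, H) = 3*(-1*0) = 3*0 = 0)
G = 0
f(j, Y) = -5 + Y**2 (f(j, Y) = -5 + Y*Y = -5 + Y**2)
l(T) = 3 (l(T) = 3 - 1*0**2 = 3 - 1*0 = 3 + 0 = 3)
-102 + l(f(-5, -2)) = -102 + 3 = -99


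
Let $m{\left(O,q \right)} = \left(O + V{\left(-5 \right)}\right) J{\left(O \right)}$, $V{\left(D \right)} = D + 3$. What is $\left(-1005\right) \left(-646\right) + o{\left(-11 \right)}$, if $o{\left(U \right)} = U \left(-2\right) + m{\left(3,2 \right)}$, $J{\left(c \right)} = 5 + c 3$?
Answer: $649266$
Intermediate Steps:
$V{\left(D \right)} = 3 + D$
$J{\left(c \right)} = 5 + 3 c$
$m{\left(O,q \right)} = \left(-2 + O\right) \left(5 + 3 O\right)$ ($m{\left(O,q \right)} = \left(O + \left(3 - 5\right)\right) \left(5 + 3 O\right) = \left(O - 2\right) \left(5 + 3 O\right) = \left(-2 + O\right) \left(5 + 3 O\right)$)
$o{\left(U \right)} = 14 - 2 U$ ($o{\left(U \right)} = U \left(-2\right) + \left(-2 + 3\right) \left(5 + 3 \cdot 3\right) = - 2 U + 1 \left(5 + 9\right) = - 2 U + 1 \cdot 14 = - 2 U + 14 = 14 - 2 U$)
$\left(-1005\right) \left(-646\right) + o{\left(-11 \right)} = \left(-1005\right) \left(-646\right) + \left(14 - -22\right) = 649230 + \left(14 + 22\right) = 649230 + 36 = 649266$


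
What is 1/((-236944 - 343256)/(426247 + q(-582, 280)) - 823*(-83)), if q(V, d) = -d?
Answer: 141989/9698933201 ≈ 1.4640e-5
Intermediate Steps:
1/((-236944 - 343256)/(426247 + q(-582, 280)) - 823*(-83)) = 1/((-236944 - 343256)/(426247 - 1*280) - 823*(-83)) = 1/(-580200/(426247 - 280) + 68309) = 1/(-580200/425967 + 68309) = 1/(-580200*1/425967 + 68309) = 1/(-193400/141989 + 68309) = 1/(9698933201/141989) = 141989/9698933201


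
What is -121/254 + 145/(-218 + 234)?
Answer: 17447/2032 ≈ 8.5861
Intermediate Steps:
-121/254 + 145/(-218 + 234) = -121*1/254 + 145/16 = -121/254 + 145*(1/16) = -121/254 + 145/16 = 17447/2032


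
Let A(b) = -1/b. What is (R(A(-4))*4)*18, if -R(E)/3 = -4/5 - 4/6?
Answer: 1584/5 ≈ 316.80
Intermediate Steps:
R(E) = 22/5 (R(E) = -3*(-4/5 - 4/6) = -3*(-4*1/5 - 4*1/6) = -3*(-4/5 - 2/3) = -3*(-22/15) = 22/5)
(R(A(-4))*4)*18 = ((22/5)*4)*18 = (88/5)*18 = 1584/5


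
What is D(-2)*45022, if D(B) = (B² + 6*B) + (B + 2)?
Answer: -360176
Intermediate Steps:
D(B) = 2 + B² + 7*B (D(B) = (B² + 6*B) + (2 + B) = 2 + B² + 7*B)
D(-2)*45022 = (2 + (-2)² + 7*(-2))*45022 = (2 + 4 - 14)*45022 = -8*45022 = -360176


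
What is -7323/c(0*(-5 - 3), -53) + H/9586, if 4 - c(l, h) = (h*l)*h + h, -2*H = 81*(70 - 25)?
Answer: -46868107/364268 ≈ -128.66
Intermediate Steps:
H = -3645/2 (H = -81*(70 - 25)/2 = -81*45/2 = -½*3645 = -3645/2 ≈ -1822.5)
c(l, h) = 4 - h - l*h² (c(l, h) = 4 - ((h*l)*h + h) = 4 - (l*h² + h) = 4 - (h + l*h²) = 4 + (-h - l*h²) = 4 - h - l*h²)
-7323/c(0*(-5 - 3), -53) + H/9586 = -7323/(4 - 1*(-53) - 1*0*(-5 - 3)*(-53)²) - 3645/2/9586 = -7323/(4 + 53 - 1*0*(-8)*2809) - 3645/2*1/9586 = -7323/(4 + 53 - 1*0*2809) - 3645/19172 = -7323/(4 + 53 + 0) - 3645/19172 = -7323/57 - 3645/19172 = -7323*1/57 - 3645/19172 = -2441/19 - 3645/19172 = -46868107/364268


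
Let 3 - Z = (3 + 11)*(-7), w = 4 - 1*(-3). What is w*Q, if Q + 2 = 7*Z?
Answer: 4935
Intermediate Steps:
w = 7 (w = 4 + 3 = 7)
Z = 101 (Z = 3 - (3 + 11)*(-7) = 3 - 14*(-7) = 3 - 1*(-98) = 3 + 98 = 101)
Q = 705 (Q = -2 + 7*101 = -2 + 707 = 705)
w*Q = 7*705 = 4935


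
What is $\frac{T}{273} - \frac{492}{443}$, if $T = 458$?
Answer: $\frac{68578}{120939} \approx 0.56705$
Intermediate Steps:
$\frac{T}{273} - \frac{492}{443} = \frac{458}{273} - \frac{492}{443} = \frac{68578}{120939}$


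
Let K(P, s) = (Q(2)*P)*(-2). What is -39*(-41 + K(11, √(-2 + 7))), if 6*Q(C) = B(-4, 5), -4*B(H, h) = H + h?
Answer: 6253/4 ≈ 1563.3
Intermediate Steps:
B(H, h) = -H/4 - h/4 (B(H, h) = -(H + h)/4 = -H/4 - h/4)
Q(C) = -1/24 (Q(C) = (-¼*(-4) - ¼*5)/6 = (1 - 5/4)/6 = (⅙)*(-¼) = -1/24)
K(P, s) = P/12 (K(P, s) = -P/24*(-2) = P/12)
-39*(-41 + K(11, √(-2 + 7))) = -39*(-41 + (1/12)*11) = -39*(-41 + 11/12) = -39*(-481/12) = 6253/4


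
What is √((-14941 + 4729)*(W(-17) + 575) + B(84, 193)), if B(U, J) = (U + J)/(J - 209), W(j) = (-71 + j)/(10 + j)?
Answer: I*√4704232645/28 ≈ 2449.6*I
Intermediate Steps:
W(j) = (-71 + j)/(10 + j)
B(U, J) = (J + U)/(-209 + J)
√((-14941 + 4729)*(W(-17) + 575) + B(84, 193)) = √((-14941 + 4729)*((-71 - 17)/(10 - 17) + 575) + (193 + 84)/(-209 + 193)) = √(-10212*(-88/(-7) + 575) + 277/(-16)) = √(-10212*(-⅐*(-88) + 575) - 1/16*277) = √(-10212*(88/7 + 575) - 277/16) = √(-10212*4113/7 - 277/16) = √(-42001956/7 - 277/16) = √(-672033235/112) = I*√4704232645/28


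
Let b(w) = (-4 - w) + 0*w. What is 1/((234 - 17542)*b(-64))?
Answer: -1/1038480 ≈ -9.6295e-7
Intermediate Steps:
b(w) = -4 - w (b(w) = (-4 - w) + 0 = -4 - w)
1/((234 - 17542)*b(-64)) = 1/((234 - 17542)*(-4 - 1*(-64))) = 1/((-17308)*(-4 + 64)) = -1/17308/60 = -1/17308*1/60 = -1/1038480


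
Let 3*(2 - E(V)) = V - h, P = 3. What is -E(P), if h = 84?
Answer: -29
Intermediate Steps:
E(V) = 30 - V/3 (E(V) = 2 - (V - 1*84)/3 = 2 - (V - 84)/3 = 2 - (-84 + V)/3 = 2 + (28 - V/3) = 30 - V/3)
-E(P) = -(30 - ⅓*3) = -(30 - 1) = -1*29 = -29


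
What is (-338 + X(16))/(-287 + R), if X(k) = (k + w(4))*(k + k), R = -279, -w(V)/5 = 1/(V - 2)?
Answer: -47/283 ≈ -0.16608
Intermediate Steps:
w(V) = -5/(-2 + V) (w(V) = -5/(V - 2) = -5/(-2 + V))
X(k) = 2*k*(-5/2 + k) (X(k) = (k - 5/(-2 + 4))*(k + k) = (k - 5/2)*(2*k) = (-5/2 + k)*(2*k) = 2*k*(-5/2 + k))
(-338 + X(16))/(-287 + R) = (-338 + 16*(-5 + 2*16))/(-287 - 279) = (-338 + 16*(-5 + 32))/(-566) = (-338 + 16*27)*(-1/566) = (-338 + 432)*(-1/566) = 94*(-1/566) = -47/283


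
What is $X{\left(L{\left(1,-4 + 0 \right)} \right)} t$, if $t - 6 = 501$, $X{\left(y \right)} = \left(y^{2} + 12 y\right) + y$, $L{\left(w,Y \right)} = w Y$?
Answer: $-18252$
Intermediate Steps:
$L{\left(w,Y \right)} = Y w$
$X{\left(y \right)} = y^{2} + 13 y$
$t = 507$ ($t = 6 + 501 = 507$)
$X{\left(L{\left(1,-4 + 0 \right)} \right)} t = \left(-4 + 0\right) 1 \left(13 + \left(-4 + 0\right) 1\right) 507 = \left(-4\right) 1 \left(13 - 4\right) 507 = - 4 \left(13 - 4\right) 507 = \left(-4\right) 9 \cdot 507 = \left(-36\right) 507 = -18252$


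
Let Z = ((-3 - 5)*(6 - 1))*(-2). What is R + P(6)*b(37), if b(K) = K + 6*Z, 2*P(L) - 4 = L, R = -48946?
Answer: -46361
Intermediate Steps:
Z = 80 (Z = -8*5*(-2) = -40*(-2) = 80)
P(L) = 2 + L/2
b(K) = 480 + K (b(K) = K + 6*80 = K + 480 = 480 + K)
R + P(6)*b(37) = -48946 + (2 + (1/2)*6)*(480 + 37) = -48946 + (2 + 3)*517 = -48946 + 5*517 = -48946 + 2585 = -46361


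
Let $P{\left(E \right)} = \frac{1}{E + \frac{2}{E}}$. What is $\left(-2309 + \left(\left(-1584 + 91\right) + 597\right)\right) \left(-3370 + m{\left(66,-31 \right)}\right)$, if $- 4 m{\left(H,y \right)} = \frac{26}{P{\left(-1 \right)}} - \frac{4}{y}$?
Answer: $\frac{665784265}{62} \approx 1.0738 \cdot 10^{7}$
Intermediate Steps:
$m{\left(H,y \right)} = \frac{39}{2} + \frac{1}{y}$ ($m{\left(H,y \right)} = - \frac{\frac{26}{\left(-1\right) \frac{1}{2 + \left(-1\right)^{2}}} - \frac{4}{y}}{4} = - \frac{\frac{26}{\left(-1\right) \frac{1}{2 + 1}} - \frac{4}{y}}{4} = - \frac{\frac{26}{\left(-1\right) \frac{1}{3}} - \frac{4}{y}}{4} = - \frac{\frac{26}{- \frac{1}{3}} - \frac{4}{y}}{4} = - \frac{26 \left(-3\right) - \frac{4}{y}}{4} = - \frac{-78 - \frac{4}{y}}{4} = \frac{39}{2} + \frac{1}{y}$)
$\left(-2309 + \left(\left(-1584 + 91\right) + 597\right)\right) \left(-3370 + m{\left(66,-31 \right)}\right) = \left(-2309 + \left(\left(-1584 + 91\right) + 597\right)\right) \left(-3370 + \left(\frac{39}{2} + \frac{1}{-31}\right)\right) = \left(-2309 + \left(-1493 + 597\right)\right) \left(-3370 + \left(\frac{39}{2} - \frac{1}{31}\right)\right) = \left(-2309 - 896\right) \left(-3370 + \frac{1207}{62}\right) = \left(-3205\right) \left(- \frac{207733}{62}\right) = \frac{665784265}{62}$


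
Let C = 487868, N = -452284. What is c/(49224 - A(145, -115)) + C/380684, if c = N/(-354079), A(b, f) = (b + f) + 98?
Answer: 27898692264517/21768941920814 ≈ 1.2816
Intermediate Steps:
A(b, f) = 98 + b + f
c = 452284/354079 (c = -452284/(-354079) = -452284*(-1/354079) = 452284/354079 ≈ 1.2774)
c/(49224 - A(145, -115)) + C/380684 = 452284/(354079*(49224 - (98 + 145 - 115))) + 487868/380684 = 452284/(354079*(49224 - 1*128)) + 487868*(1/380684) = 452284/(354079*(49224 - 128)) + 121967/95171 = (452284/354079)/49096 + 121967/95171 = (452284/354079)*(1/49096) + 121967/95171 = 113071/4345965646 + 121967/95171 = 27898692264517/21768941920814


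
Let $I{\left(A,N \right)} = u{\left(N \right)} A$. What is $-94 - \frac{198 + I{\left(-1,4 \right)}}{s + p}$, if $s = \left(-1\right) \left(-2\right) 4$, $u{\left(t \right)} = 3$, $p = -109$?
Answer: $- \frac{9299}{101} \approx -92.069$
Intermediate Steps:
$I{\left(A,N \right)} = 3 A$
$s = 8$ ($s = 2 \cdot 4 = 8$)
$-94 - \frac{198 + I{\left(-1,4 \right)}}{s + p} = -94 - \frac{198 + 3 \left(-1\right)}{8 - 109} = -94 - \frac{198 - 3}{-101} = -94 - 195 \left(- \frac{1}{101}\right) = -94 - - \frac{195}{101} = -94 + \frac{195}{101} = - \frac{9299}{101}$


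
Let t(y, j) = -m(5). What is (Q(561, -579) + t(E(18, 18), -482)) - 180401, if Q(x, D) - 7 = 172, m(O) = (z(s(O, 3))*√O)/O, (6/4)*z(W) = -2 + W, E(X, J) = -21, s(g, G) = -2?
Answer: -180222 + 8*√5/15 ≈ -1.8022e+5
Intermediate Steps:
z(W) = -4/3 + 2*W/3 (z(W) = 2*(-2 + W)/3 = -4/3 + 2*W/3)
m(O) = -8/(3*√O) (m(O) = ((-4/3 + (⅔)*(-2))*√O)/O = ((-4/3 - 4/3)*√O)/O = (-8*√O/3)/O = -8/(3*√O))
t(y, j) = 8*√5/15 (t(y, j) = -(-8)/(3*√5) = -(-8)*√5/5/3 = -(-8)*√5/15 = 8*√5/15)
Q(x, D) = 179 (Q(x, D) = 7 + 172 = 179)
(Q(561, -579) + t(E(18, 18), -482)) - 180401 = (179 + 8*√5/15) - 180401 = -180222 + 8*√5/15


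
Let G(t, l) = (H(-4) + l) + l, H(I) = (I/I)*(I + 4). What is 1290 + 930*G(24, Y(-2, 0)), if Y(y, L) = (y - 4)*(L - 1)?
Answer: 12450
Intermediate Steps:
H(I) = 4 + I (H(I) = 1*(4 + I) = 4 + I)
Y(y, L) = (-1 + L)*(-4 + y) (Y(y, L) = (-4 + y)*(-1 + L) = (-1 + L)*(-4 + y))
G(t, l) = 2*l (G(t, l) = ((4 - 4) + l) + l = (0 + l) + l = l + l = 2*l)
1290 + 930*G(24, Y(-2, 0)) = 1290 + 930*(2*(4 - 1*(-2) - 4*0 + 0*(-2))) = 1290 + 930*(2*(4 + 2 + 0 + 0)) = 1290 + 930*(2*6) = 1290 + 930*12 = 1290 + 11160 = 12450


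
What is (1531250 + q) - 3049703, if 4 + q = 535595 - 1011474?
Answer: -1994336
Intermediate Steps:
q = -475883 (q = -4 + (535595 - 1011474) = -4 - 475879 = -475883)
(1531250 + q) - 3049703 = (1531250 - 475883) - 3049703 = 1055367 - 3049703 = -1994336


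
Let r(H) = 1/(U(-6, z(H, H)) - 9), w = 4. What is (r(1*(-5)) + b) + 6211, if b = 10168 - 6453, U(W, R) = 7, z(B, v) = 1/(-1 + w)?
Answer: 19851/2 ≈ 9925.5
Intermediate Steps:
z(B, v) = ⅓ (z(B, v) = 1/(-1 + 4) = 1/3 = ⅓)
b = 3715
r(H) = -½ (r(H) = 1/(7 - 9) = 1/(-2) = -½)
(r(1*(-5)) + b) + 6211 = (-½ + 3715) + 6211 = 7429/2 + 6211 = 19851/2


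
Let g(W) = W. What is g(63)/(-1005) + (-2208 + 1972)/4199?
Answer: -167239/1406665 ≈ -0.11889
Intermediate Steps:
g(63)/(-1005) + (-2208 + 1972)/4199 = 63/(-1005) + (-2208 + 1972)/4199 = 63*(-1/1005) - 236*1/4199 = -21/335 - 236/4199 = -167239/1406665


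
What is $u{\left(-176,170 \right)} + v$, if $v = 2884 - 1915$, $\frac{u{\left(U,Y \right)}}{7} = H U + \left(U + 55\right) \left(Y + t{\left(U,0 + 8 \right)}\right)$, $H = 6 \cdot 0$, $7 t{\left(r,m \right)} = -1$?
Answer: $-142900$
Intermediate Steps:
$t{\left(r,m \right)} = - \frac{1}{7}$ ($t{\left(r,m \right)} = \frac{1}{7} \left(-1\right) = - \frac{1}{7}$)
$H = 0$
$u{\left(U,Y \right)} = 7 \left(55 + U\right) \left(- \frac{1}{7} + Y\right)$ ($u{\left(U,Y \right)} = 7 \left(0 U + \left(U + 55\right) \left(Y - \frac{1}{7}\right)\right) = 7 \left(0 + \left(55 + U\right) \left(- \frac{1}{7} + Y\right)\right) = 7 \left(55 + U\right) \left(- \frac{1}{7} + Y\right)$)
$v = 969$
$u{\left(-176,170 \right)} + v = \left(-55 - -176 + 385 \cdot 170 + 7 \left(-176\right) 170\right) + 969 = \left(-55 + 176 + 65450 - 209440\right) + 969 = -143869 + 969 = -142900$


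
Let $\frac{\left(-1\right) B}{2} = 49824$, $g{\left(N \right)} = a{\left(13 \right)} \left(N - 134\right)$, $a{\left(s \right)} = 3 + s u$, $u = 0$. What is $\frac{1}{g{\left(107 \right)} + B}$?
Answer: $- \frac{1}{99729} \approx -1.0027 \cdot 10^{-5}$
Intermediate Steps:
$a{\left(s \right)} = 3$ ($a{\left(s \right)} = 3 + s 0 = 3 + 0 = 3$)
$g{\left(N \right)} = -402 + 3 N$ ($g{\left(N \right)} = 3 \left(N - 134\right) = 3 \left(-134 + N\right) = -402 + 3 N$)
$B = -99648$ ($B = \left(-2\right) 49824 = -99648$)
$\frac{1}{g{\left(107 \right)} + B} = \frac{1}{\left(-402 + 3 \cdot 107\right) - 99648} = \frac{1}{\left(-402 + 321\right) - 99648} = \frac{1}{-81 - 99648} = \frac{1}{-99729} = - \frac{1}{99729}$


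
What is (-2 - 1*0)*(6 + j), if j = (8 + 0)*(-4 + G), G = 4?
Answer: -12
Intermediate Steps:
j = 0 (j = (8 + 0)*(-4 + 4) = 8*0 = 0)
(-2 - 1*0)*(6 + j) = (-2 - 1*0)*(6 + 0) = (-2 + 0)*6 = -2*6 = -12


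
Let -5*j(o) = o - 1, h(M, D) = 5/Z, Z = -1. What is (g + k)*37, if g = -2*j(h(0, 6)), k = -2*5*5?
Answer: -9694/5 ≈ -1938.8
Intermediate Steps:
k = -50 (k = -10*5 = -50)
h(M, D) = -5 (h(M, D) = 5/(-1) = 5*(-1) = -5)
j(o) = 1/5 - o/5 (j(o) = -(o - 1)/5 = -(-1 + o)/5 = 1/5 - o/5)
g = -12/5 (g = -2*(1/5 - 1/5*(-5)) = -2*(1/5 + 1) = -2*6/5 = -12/5 ≈ -2.4000)
(g + k)*37 = (-12/5 - 50)*37 = -262/5*37 = -9694/5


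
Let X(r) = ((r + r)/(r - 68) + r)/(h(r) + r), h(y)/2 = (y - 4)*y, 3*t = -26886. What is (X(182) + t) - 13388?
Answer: -454800092/20349 ≈ -22350.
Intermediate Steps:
t = -8962 (t = (1/3)*(-26886) = -8962)
h(y) = 2*y*(-4 + y) (h(y) = 2*((y - 4)*y) = 2*((-4 + y)*y) = 2*(y*(-4 + y)) = 2*y*(-4 + y))
X(r) = (r + 2*r/(-68 + r))/(r + 2*r*(-4 + r)) (X(r) = ((r + r)/(r - 68) + r)/(2*r*(-4 + r) + r) = ((2*r)/(-68 + r) + r)/(r + 2*r*(-4 + r)) = (2*r/(-68 + r) + r)/(r + 2*r*(-4 + r)) = (r + 2*r/(-68 + r))/(r + 2*r*(-4 + r)))
(X(182) + t) - 13388 = ((-66 + 182)/(476 - 143*182 + 2*182**2) - 8962) - 13388 = (116/(476 - 26026 + 2*33124) - 8962) - 13388 = (116/(476 - 26026 + 66248) - 8962) - 13388 = (116/40698 - 8962) - 13388 = ((1/40698)*116 - 8962) - 13388 = (58/20349 - 8962) - 13388 = -182367680/20349 - 13388 = -454800092/20349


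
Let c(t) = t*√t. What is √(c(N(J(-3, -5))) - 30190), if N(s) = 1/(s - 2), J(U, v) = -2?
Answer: √(-483040 - 2*I)/4 ≈ 0.00035971 - 173.75*I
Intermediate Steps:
N(s) = 1/(-2 + s)
c(t) = t^(3/2)
√(c(N(J(-3, -5))) - 30190) = √((1/(-2 - 2))^(3/2) - 30190) = √((1/(-4))^(3/2) - 30190) = √((-¼)^(3/2) - 30190) = √(-I/8 - 30190) = √(-30190 - I/8)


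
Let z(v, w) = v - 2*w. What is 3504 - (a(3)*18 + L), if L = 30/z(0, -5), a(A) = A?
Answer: 3447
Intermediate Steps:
L = 3 (L = 30/(0 - 2*(-5)) = 30/(0 + 10) = 30/10 = 30*(⅒) = 3)
3504 - (a(3)*18 + L) = 3504 - (3*18 + 3) = 3504 - (54 + 3) = 3504 - 1*57 = 3504 - 57 = 3447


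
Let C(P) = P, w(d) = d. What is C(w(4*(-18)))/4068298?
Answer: -36/2034149 ≈ -1.7698e-5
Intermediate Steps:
C(w(4*(-18)))/4068298 = (4*(-18))/4068298 = -72*1/4068298 = -36/2034149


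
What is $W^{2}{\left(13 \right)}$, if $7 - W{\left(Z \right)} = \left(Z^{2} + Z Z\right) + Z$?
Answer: $118336$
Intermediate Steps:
$W{\left(Z \right)} = 7 - Z - 2 Z^{2}$ ($W{\left(Z \right)} = 7 - \left(\left(Z^{2} + Z Z\right) + Z\right) = 7 - \left(\left(Z^{2} + Z^{2}\right) + Z\right) = 7 - \left(2 Z^{2} + Z\right) = 7 - \left(Z + 2 Z^{2}\right) = 7 - Z - 2 Z^{2}$)
$W^{2}{\left(13 \right)} = \left(7 - 13 - 2 \cdot 13^{2}\right)^{2} = \left(7 - 13 - 338\right)^{2} = \left(-344\right)^{2} = 118336$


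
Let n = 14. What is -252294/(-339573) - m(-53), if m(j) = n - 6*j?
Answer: -37495314/113191 ≈ -331.26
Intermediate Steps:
m(j) = 14 - 6*j
-252294/(-339573) - m(-53) = -252294/(-339573) - (14 - 6*(-53)) = -252294*(-1/339573) - (14 + 318) = 84098/113191 - 1*332 = 84098/113191 - 332 = -37495314/113191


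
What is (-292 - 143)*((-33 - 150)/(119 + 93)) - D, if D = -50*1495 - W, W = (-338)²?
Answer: 40146333/212 ≈ 1.8937e+5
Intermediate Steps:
W = 114244
D = -188994 (D = -50*1495 - 1*114244 = -74750 - 114244 = -188994)
(-292 - 143)*((-33 - 150)/(119 + 93)) - D = (-292 - 143)*((-33 - 150)/(119 + 93)) - 1*(-188994) = -(-79605)/212 + 188994 = -435*(-183/212) + 188994 = 79605/212 + 188994 = 40146333/212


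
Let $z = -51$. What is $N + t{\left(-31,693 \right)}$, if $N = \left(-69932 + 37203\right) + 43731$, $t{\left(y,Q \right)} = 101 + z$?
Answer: $11052$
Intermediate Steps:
$t{\left(y,Q \right)} = 50$ ($t{\left(y,Q \right)} = 101 - 51 = 50$)
$N = 11002$ ($N = -32729 + 43731 = 11002$)
$N + t{\left(-31,693 \right)} = 11002 + 50 = 11052$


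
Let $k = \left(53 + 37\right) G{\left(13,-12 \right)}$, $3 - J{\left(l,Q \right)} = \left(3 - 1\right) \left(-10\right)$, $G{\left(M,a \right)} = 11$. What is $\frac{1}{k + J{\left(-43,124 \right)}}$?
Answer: $\frac{1}{1013} \approx 0.00098717$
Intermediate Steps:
$J{\left(l,Q \right)} = 23$ ($J{\left(l,Q \right)} = 3 - \left(3 - 1\right) \left(-10\right) = 3 - 2 \left(-10\right) = 3 - -20 = 3 + 20 = 23$)
$k = 990$ ($k = \left(53 + 37\right) 11 = 90 \cdot 11 = 990$)
$\frac{1}{k + J{\left(-43,124 \right)}} = \frac{1}{990 + 23} = \frac{1}{1013}$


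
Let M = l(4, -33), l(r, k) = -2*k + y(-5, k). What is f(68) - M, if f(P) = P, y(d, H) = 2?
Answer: 0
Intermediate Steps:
l(r, k) = 2 - 2*k (l(r, k) = -2*k + 2 = 2 - 2*k)
M = 68 (M = 2 - 2*(-33) = 2 + 66 = 68)
f(68) - M = 68 - 1*68 = 68 - 68 = 0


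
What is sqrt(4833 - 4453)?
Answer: 2*sqrt(95) ≈ 19.494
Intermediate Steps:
sqrt(4833 - 4453) = sqrt(380) = 2*sqrt(95)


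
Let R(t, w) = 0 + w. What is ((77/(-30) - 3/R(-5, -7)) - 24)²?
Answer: 30129121/44100 ≈ 683.20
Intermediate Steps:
R(t, w) = w
((77/(-30) - 3/R(-5, -7)) - 24)² = ((77/(-30) - 3/(-7)) - 24)² = ((77*(-1/30) - 3*(-⅐)) - 24)² = ((-77/30 + 3/7) - 24)² = (-449/210 - 24)² = (-5489/210)² = 30129121/44100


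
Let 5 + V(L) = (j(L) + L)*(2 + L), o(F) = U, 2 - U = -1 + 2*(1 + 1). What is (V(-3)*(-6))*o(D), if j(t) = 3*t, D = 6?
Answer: 42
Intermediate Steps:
U = -1 (U = 2 - (-1 + 2*(1 + 1)) = 2 - (-1 + 2*2) = 2 - (-1 + 4) = 2 - 1*3 = 2 - 3 = -1)
o(F) = -1
V(L) = -5 + 4*L*(2 + L) (V(L) = -5 + (3*L + L)*(2 + L) = -5 + (4*L)*(2 + L) = -5 + 4*L*(2 + L))
(V(-3)*(-6))*o(D) = ((-5 + 4*(-3)**2 + 8*(-3))*(-6))*(-1) = ((-5 + 4*9 - 24)*(-6))*(-1) = ((-5 + 36 - 24)*(-6))*(-1) = (7*(-6))*(-1) = -42*(-1) = 42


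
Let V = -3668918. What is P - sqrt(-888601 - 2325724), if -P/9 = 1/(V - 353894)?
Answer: 9/4022812 - 5*I*sqrt(128573) ≈ 2.2372e-6 - 1792.9*I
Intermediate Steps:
P = 9/4022812 (P = -9/(-3668918 - 353894) = -9/(-4022812) = -9*(-1/4022812) = 9/4022812 ≈ 2.2372e-6)
P - sqrt(-888601 - 2325724) = 9/4022812 - sqrt(-888601 - 2325724) = 9/4022812 - sqrt(-3214325) = 9/4022812 - 5*I*sqrt(128573)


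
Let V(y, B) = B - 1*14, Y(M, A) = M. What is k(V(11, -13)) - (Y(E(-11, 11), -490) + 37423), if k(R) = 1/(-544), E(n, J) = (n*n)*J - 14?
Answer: -21074561/544 ≈ -38740.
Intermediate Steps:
E(n, J) = -14 + J*n**2 (E(n, J) = n**2*J - 14 = J*n**2 - 14 = -14 + J*n**2)
V(y, B) = -14 + B (V(y, B) = B - 14 = -14 + B)
k(R) = -1/544
k(V(11, -13)) - (Y(E(-11, 11), -490) + 37423) = -1/544 - ((-14 + 11*(-11)**2) + 37423) = -1/544 - ((-14 + 11*121) + 37423) = -1/544 - ((-14 + 1331) + 37423) = -1/544 - (1317 + 37423) = -1/544 - 1*38740 = -1/544 - 38740 = -21074561/544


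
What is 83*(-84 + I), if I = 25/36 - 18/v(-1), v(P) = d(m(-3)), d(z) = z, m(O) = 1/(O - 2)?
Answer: 20003/36 ≈ 555.64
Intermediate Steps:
m(O) = 1/(-2 + O)
v(P) = -⅕ (v(P) = 1/(-2 - 3) = 1/(-5) = -⅕)
I = 3265/36 (I = 25/36 - 18/(-⅕) = 25*(1/36) - 18*(-5) = 25/36 + 90 = 3265/36 ≈ 90.694)
83*(-84 + I) = 83*(-84 + 3265/36) = 83*(241/36) = 20003/36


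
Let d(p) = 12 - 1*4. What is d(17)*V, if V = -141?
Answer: -1128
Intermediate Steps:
d(p) = 8 (d(p) = 12 - 4 = 8)
d(17)*V = 8*(-141) = -1128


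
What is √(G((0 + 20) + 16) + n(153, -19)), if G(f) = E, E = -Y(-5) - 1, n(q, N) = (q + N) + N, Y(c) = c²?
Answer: √89 ≈ 9.4340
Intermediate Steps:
n(q, N) = q + 2*N (n(q, N) = (N + q) + N = q + 2*N)
E = -26 (E = -1*(-5)² - 1 = -1*25 - 1 = -25 - 1 = -26)
G(f) = -26
√(G((0 + 20) + 16) + n(153, -19)) = √(-26 + (153 + 2*(-19))) = √(-26 + (153 - 38)) = √(-26 + 115) = √89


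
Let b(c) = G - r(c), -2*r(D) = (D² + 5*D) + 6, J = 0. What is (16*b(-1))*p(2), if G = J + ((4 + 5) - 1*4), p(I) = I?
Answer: 192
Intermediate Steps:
r(D) = -3 - 5*D/2 - D²/2 (r(D) = -((D² + 5*D) + 6)/2 = -(6 + D² + 5*D)/2 = -3 - 5*D/2 - D²/2)
G = 5 (G = 0 + ((4 + 5) - 1*4) = 0 + (9 - 4) = 0 + 5 = 5)
b(c) = 8 + c²/2 + 5*c/2 (b(c) = 5 - (-3 - 5*c/2 - c²/2) = 5 + (3 + c²/2 + 5*c/2) = 8 + c²/2 + 5*c/2)
(16*b(-1))*p(2) = (16*(8 + (½)*(-1)² + (5/2)*(-1)))*2 = (16*(8 + (½)*1 - 5/2))*2 = (16*(8 + ½ - 5/2))*2 = (16*6)*2 = 96*2 = 192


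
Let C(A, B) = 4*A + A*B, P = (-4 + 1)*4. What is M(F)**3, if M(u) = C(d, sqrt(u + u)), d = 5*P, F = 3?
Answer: -29376000 - 11664000*sqrt(6) ≈ -5.7947e+7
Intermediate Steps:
P = -12 (P = -3*4 = -12)
d = -60 (d = 5*(-12) = -60)
M(u) = -240 - 60*sqrt(2)*sqrt(u) (M(u) = -60*(4 + sqrt(u + u)) = -60*(4 + sqrt(2*u)) = -60*(4 + sqrt(2)*sqrt(u)) = -240 - 60*sqrt(2)*sqrt(u))
M(F)**3 = (-240 - 60*sqrt(2)*sqrt(3))**3 = (-240 - 60*sqrt(6))**3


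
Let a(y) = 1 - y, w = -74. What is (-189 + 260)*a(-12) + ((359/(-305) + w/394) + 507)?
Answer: 85839542/60085 ≈ 1428.6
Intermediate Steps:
(-189 + 260)*a(-12) + ((359/(-305) + w/394) + 507) = (-189 + 260)*(1 - 1*(-12)) + ((359/(-305) - 74/394) + 507) = 71*(1 + 12) + ((359*(-1/305) - 74*1/394) + 507) = 71*13 + ((-359/305 - 37/197) + 507) = 923 + (-82008/60085 + 507) = 923 + 30381087/60085 = 85839542/60085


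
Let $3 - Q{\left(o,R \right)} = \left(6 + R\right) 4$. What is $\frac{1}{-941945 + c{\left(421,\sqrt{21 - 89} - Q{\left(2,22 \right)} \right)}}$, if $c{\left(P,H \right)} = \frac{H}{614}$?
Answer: $- \frac{355109430294}{334493489277682709} - \frac{1228 i \sqrt{17}}{334493489277682709} \approx -1.0616 \cdot 10^{-6} - 1.5137 \cdot 10^{-14} i$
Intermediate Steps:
$Q{\left(o,R \right)} = -21 - 4 R$ ($Q{\left(o,R \right)} = 3 - \left(6 + R\right) 4 = 3 - \left(24 + 4 R\right) = -21 - 4 R$)
$c{\left(P,H \right)} = \frac{H}{614}$ ($c{\left(P,H \right)} = H \frac{1}{614} = \frac{H}{614}$)
$\frac{1}{-941945 + c{\left(421,\sqrt{21 - 89} - Q{\left(2,22 \right)} \right)}} = \frac{1}{-941945 + \frac{\sqrt{21 - 89} - \left(-21 - 88\right)}{614}} = \frac{1}{-941945 + \frac{\sqrt{-68} - \left(-21 - 88\right)}{614}} = \frac{1}{-941945 + \frac{2 i \sqrt{17} - -109}{614}} = \frac{1}{-941945 + \frac{2 i \sqrt{17} + 109}{614}} = \frac{1}{-941945 + \frac{109 + 2 i \sqrt{17}}{614}} = \frac{1}{-941945 + \left(\frac{109}{614} + \frac{i \sqrt{17}}{307}\right)} = \frac{1}{- \frac{578354121}{614} + \frac{i \sqrt{17}}{307}}$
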